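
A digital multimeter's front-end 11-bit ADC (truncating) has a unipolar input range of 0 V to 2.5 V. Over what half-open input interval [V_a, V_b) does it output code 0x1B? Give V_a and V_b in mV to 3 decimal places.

LSB = 2.5/2^11 = 1.221 mV.
Code 0x1B = 27 decimal.
V_a = V_low + 27·LSB = 0.032959 V; V_b = V_low + 28·LSB = 0.0341797 V.

[32.959 mV, 34.180 mV)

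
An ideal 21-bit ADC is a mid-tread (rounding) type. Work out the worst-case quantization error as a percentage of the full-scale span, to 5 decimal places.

0.00002 %

Rounding → worst-case error = ½ LSB = V_FS/2^22, so 100/4194304 = 2.38419e-05 % of full scale.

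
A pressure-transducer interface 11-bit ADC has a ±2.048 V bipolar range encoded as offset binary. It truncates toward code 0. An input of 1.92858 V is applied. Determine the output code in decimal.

code 1988

LSB = 4.096 V / 2048 = 2.000 mV.
(1.92858 − (−2.048)) / 0.002 = 1988.290 LSBs.
⌊·⌋(1988.290) = 1988.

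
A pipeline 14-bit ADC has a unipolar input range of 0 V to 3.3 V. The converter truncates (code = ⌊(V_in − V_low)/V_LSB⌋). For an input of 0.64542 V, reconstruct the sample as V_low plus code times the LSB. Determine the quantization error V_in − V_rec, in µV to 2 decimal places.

Step size: 3.3 V ÷ 2^14 = 201.42 µV.
(V_in − V_low)/LSB = (0.64542 − 0)/0.000201416 = 3204.4125 → code 3204 (floor).
Reconstructed: 0.64533691 V.
Error = 0.64542 − 0.64533691 = 8.30859e-05 V = 83.09 µV.

83.09 µV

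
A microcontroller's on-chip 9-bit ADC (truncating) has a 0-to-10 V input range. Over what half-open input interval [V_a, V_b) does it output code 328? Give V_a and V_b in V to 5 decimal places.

[6.40625 V, 6.42578 V)

LSB = 10/2^9 = 19.531 mV.
V_a = V_low + 328·LSB = 6.40625 V; V_b = V_low + 329·LSB = 6.42578 V.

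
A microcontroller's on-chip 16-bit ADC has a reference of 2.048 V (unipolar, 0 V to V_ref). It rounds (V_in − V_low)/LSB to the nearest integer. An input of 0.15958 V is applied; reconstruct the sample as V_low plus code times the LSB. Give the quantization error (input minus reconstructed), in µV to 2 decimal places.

-13.75 µV

LSB = 2.048/2^16 = 31.25 µV.
(0.15958 − 0)/3.125e-05 = 5106.5600; round gives code 5107.
Reconstructed: 0.15959375 V.
Error = 0.15958 − 0.15959375 = -1.375e-05 V = -13.75 µV.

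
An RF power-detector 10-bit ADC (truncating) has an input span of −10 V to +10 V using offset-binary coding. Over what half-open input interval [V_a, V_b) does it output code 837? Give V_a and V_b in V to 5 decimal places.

[6.34766 V, 6.36719 V)

LSB = 20/2^10 = 19.531 mV.
V_a = V_low + 837·LSB = 6.34766 V; V_b = V_low + 838·LSB = 6.36719 V.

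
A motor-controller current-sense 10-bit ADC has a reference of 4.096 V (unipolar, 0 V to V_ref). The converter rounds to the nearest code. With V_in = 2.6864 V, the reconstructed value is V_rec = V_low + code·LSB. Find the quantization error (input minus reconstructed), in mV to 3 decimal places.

-1.600 mV

LSB = 4.096/2^10 = 4.000 mV.
(V_in − V_low)/LSB = (2.6864 − 0)/0.004 = 671.6000 → code 672 (round).
Code 672 maps back to 0 + 672×0.004 V = 2.688 V.
Error = 2.6864 − 2.688 = -0.0016 V = -1.600 mV.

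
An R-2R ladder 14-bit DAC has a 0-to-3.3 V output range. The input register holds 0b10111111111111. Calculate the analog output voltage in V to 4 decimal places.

2.4748 V

LSB = 3.3 V / 2^14 = 201.42 µV.
Code 0b10111111111111 = 12287 decimal.
V_out = 0 + 12287 × 0.000201416 V = 2.4748 V.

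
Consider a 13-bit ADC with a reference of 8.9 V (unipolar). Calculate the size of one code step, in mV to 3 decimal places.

Full-scale span = 8.9 V.
LSB = 8.9 / 2^13 = 8.9 / 8192 = 0.00108643 V = 1.086 mV.

1.086 mV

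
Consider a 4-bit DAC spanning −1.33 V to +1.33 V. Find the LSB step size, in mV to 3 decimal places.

Full-scale span = 2.66 V.
LSB = 2.66 / 2^4 = 2.66 / 16 = 0.16625 V = 166.250 mV.

166.250 mV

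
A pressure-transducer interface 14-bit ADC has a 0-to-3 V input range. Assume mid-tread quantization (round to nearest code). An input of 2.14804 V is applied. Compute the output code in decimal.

code 11731

With 16384 levels over 3 V, one step is 183.11 µV.
(2.14804 − 0) / 0.000183105 = 11731.162 LSBs.
So the output code is 11731.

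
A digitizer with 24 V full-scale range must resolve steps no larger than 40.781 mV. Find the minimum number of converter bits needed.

10 bits

Number of steps required ≥ 24 V / 40.781 mV = 588.51.
Need 2^N ≥ 588.51; 2^9 = 512, 2^10 = 1024.
Minimum N = 10.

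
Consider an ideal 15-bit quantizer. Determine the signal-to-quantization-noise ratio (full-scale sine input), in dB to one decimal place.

92.1 dB

SNR ≈ 6.02·N + 1.76 dB = 6.02·15 + 1.76 = 92.06 dB.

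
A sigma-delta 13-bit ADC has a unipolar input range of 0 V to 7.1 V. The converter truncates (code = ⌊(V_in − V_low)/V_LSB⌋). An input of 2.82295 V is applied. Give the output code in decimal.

With 8192 levels over 7.1 V, one step is 0.867 mV.
Input sits at 3257.128 steps above V_low.
⌊·⌋(3257.128) = 3257.

code 3257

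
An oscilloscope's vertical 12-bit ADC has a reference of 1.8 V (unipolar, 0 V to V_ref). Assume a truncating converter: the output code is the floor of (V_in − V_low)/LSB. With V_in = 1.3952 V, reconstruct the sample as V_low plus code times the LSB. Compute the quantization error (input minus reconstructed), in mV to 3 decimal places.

Step size: 1.8 V ÷ 2^12 = 439.45 µV.
Scaled input = 3174.8551 LSBs, so code = 3174.
V_rec = 0 + 3174·0.000439453 = 1.3948242 V.
V_in − V_rec = 0.000375781 V = 0.376 mV.

0.376 mV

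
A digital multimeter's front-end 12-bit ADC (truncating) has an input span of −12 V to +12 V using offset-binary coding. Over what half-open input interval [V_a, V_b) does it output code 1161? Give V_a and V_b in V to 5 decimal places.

LSB = 24/2^12 = 5.859 mV.
V_a = V_low + 1161·LSB = -5.19727 V; V_b = V_low + 1162·LSB = -5.19141 V.

[-5.19727 V, -5.19141 V)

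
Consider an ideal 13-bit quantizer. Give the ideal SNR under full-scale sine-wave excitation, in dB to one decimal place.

SNR ≈ 6.02·N + 1.76 dB = 6.02·13 + 1.76 = 80.02 dB.

80.0 dB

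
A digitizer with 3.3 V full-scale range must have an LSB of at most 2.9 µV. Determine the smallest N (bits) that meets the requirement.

21 bits

Number of steps required ≥ 3.3 V / 2.9 µV = 1137931.03.
Need 2^N ≥ 1137931.03; 2^20 = 1048576, 2^21 = 2097152.
Minimum N = 21.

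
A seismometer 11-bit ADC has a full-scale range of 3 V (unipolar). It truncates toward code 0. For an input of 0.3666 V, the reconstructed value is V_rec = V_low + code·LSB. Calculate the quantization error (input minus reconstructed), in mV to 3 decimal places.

Step size: 3 V ÷ 2^11 = 1.465 mV.
(V_in − V_low)/LSB = (0.3666 − 0)/0.00146484 = 250.2656 → code 250 (floor).
V_rec = 0 + 250·0.00146484 = 0.36621094 V.
Difference: 0.000389062 V → 0.389 mV.

0.389 mV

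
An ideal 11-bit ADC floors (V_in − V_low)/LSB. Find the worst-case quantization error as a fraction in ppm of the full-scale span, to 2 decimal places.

488.28 ppm

Truncating → worst-case error = 1 LSB = V_FS/2^11, so 1e+06/2048 = 488.281 ppm of full scale.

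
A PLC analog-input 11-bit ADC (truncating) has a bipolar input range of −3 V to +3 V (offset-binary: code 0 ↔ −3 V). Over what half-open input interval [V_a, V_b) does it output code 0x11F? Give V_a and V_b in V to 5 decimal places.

LSB = 6/2^11 = 2.930 mV.
Code 0x11F = 287 decimal.
V_a = V_low + 287·LSB = -2.15918 V; V_b = V_low + 288·LSB = -2.15625 V.

[-2.15918 V, -2.15625 V)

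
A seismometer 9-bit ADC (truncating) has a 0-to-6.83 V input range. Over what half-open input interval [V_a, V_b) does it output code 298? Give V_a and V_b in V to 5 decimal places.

LSB = 6.83/2^9 = 13.340 mV.
V_a = V_low + 298·LSB = 3.97527 V; V_b = V_low + 299·LSB = 3.98861 V.

[3.97527 V, 3.98861 V)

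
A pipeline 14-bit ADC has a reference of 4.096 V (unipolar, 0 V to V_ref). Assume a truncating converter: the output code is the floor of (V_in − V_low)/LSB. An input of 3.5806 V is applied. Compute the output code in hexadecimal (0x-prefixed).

Full-scale span = 4.096 V; LSB = 4.096/2^14 = 250.00 µV.
Input sits at 14322.400 steps above V_low.
So the output code is 14322.
In hexadecimal (0x-prefixed): 0x37F2.

code 0x37F2 (decimal 14322)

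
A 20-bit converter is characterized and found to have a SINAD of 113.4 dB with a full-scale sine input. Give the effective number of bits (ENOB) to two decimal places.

ENOB = (SINAD − 1.76) / 6.02 = (113.4 − 1.76)/6.02 = 18.545.

18.54 bits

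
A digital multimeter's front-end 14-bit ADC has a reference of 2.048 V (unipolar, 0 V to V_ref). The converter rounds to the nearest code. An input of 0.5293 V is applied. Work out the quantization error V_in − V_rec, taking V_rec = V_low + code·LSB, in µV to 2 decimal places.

Step size: 2.048 V ÷ 2^14 = 125.00 µV.
(0.5293 − 0)/0.000125 = 4234.4000; round gives code 4234.
Code 4234 maps back to 0 + 4234×0.000125 V = 0.52925 V.
Difference: 5e-05 V → 50.00 µV.

50.00 µV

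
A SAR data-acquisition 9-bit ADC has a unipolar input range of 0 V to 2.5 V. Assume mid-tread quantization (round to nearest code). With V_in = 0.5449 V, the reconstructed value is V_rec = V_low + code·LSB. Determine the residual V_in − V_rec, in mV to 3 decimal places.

-1.975 mV

One LSB is 2.5 V / 512 = 4.883 mV.
Scaled input = 111.5955 LSBs, so code = 112.
Reconstructed: 0.546875 V.
Difference: -0.001975 V → -1.975 mV.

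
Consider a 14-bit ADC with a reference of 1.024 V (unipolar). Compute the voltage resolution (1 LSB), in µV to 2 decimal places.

62.50 µV

Full-scale span = 1.024 V.
LSB = 1.024 / 2^14 = 1.024 / 16384 = 6.25e-05 V = 62.50 µV.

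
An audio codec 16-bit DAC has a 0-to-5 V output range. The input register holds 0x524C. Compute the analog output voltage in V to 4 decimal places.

1.6074 V

LSB = 5 V / 2^16 = 76.29 µV.
Code 0x524C = 21068 decimal.
V_out = 0 + 21068 × 7.62939e-05 V = 1.60736 V.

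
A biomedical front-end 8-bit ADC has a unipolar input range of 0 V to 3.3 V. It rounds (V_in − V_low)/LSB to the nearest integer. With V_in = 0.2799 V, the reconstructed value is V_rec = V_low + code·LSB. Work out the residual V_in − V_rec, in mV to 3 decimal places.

-3.694 mV

LSB = 3.3/2^8 = 12.891 mV.
(0.2799 − 0)/0.0128906 = 21.7135; round gives code 22.
Code 22 maps back to 0 + 22×0.0128906 V = 0.28359375 V.
V_in − V_rec = -0.00369375 V = -3.694 mV.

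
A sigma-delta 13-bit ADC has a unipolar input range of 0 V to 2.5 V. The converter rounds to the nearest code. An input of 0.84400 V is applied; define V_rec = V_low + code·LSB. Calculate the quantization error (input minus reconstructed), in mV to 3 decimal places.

-0.116 mV

One LSB is 2.5 V / 8192 = 305.18 µV.
Scaled input = 2765.6192 LSBs, so code = 2766.
Code 2766 maps back to 0 + 2766×0.000305176 V = 0.84411621 V.
Error = 0.84400 − 0.84411621 = -0.000116211 V = -0.116 mV.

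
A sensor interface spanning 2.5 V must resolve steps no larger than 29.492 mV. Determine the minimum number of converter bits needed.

7 bits

Number of steps required ≥ 2.5 V / 29.492 mV = 84.77.
Need 2^N ≥ 84.77; 2^6 = 64, 2^7 = 128.
Minimum N = 7.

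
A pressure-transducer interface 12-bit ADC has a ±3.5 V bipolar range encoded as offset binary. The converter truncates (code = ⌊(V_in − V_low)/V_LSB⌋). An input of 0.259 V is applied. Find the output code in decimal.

code 2199

LSB = 7 V / 4096 = 1.709 mV.
(V_in − V_low)/LSB = (0.259 − (−3.5)) / 0.00170898 = 2199.552.
⌊·⌋(2199.552) = 2199.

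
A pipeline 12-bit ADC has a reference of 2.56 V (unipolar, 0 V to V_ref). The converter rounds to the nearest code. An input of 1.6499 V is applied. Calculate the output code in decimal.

code 2640

LSB = 2.56 V / 4096 = 0.625 mV.
(1.6499 − 0) / 0.000625 = 2639.840 LSBs.
Round → code 2640.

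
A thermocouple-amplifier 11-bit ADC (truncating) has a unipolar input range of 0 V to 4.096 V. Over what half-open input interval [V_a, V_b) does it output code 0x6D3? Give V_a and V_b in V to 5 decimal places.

LSB = 4.096/2^11 = 2.000 mV.
Code 0x6D3 = 1747 decimal.
V_a = V_low + 1747·LSB = 3.494 V; V_b = V_low + 1748·LSB = 3.496 V.

[3.49400 V, 3.49600 V)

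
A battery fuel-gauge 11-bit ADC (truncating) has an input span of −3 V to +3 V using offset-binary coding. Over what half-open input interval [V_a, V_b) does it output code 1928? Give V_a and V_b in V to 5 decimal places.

[2.64844 V, 2.65137 V)

LSB = 6/2^11 = 2.930 mV.
V_a = V_low + 1928·LSB = 2.64844 V; V_b = V_low + 1929·LSB = 2.65137 V.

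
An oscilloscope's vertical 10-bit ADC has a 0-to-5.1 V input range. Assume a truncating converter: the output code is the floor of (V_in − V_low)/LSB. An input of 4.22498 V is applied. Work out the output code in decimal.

LSB = 5.1 V / 1024 = 4.980 mV.
Input sits at 848.310 steps above V_low.
⌊·⌋(848.310) = 848.

code 848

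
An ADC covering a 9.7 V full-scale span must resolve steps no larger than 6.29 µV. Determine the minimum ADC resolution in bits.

21 bits

Number of steps required ≥ 9.7 V / 6.29 µV = 1542130.37.
Need 2^N ≥ 1542130.37; 2^20 = 1048576, 2^21 = 2097152.
Minimum N = 21.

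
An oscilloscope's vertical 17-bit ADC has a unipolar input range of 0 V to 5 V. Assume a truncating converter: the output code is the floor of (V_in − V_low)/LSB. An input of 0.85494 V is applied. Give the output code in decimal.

code 22411

With 131072 levels over 5 V, one step is 38.15 µV.
(V_in − V_low)/LSB = (0.85494 − 0) / 3.8147e-05 = 22411.739.
⌊·⌋(22411.739) = 22411.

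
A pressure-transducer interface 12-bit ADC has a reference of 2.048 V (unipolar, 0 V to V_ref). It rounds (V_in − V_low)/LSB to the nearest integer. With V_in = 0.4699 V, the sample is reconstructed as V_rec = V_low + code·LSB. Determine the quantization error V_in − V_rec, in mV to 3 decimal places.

LSB = 2.048/2^12 = 0.500 mV.
(0.4699 − 0)/0.0005 = 939.8000; round gives code 940.
V_rec = 0 + 940·0.0005 = 0.47 V.
Difference: -0.0001 V → -0.100 mV.

-0.100 mV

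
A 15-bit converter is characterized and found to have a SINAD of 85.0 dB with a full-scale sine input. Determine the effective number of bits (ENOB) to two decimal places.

13.83 bits

ENOB = (SINAD − 1.76) / 6.02 = (85.0 − 1.76)/6.02 = 13.827.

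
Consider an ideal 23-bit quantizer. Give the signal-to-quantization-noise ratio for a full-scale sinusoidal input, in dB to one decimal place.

SNR ≈ 6.02·N + 1.76 dB = 6.02·23 + 1.76 = 140.22 dB.

140.2 dB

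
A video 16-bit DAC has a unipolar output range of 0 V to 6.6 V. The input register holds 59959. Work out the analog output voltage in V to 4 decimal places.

LSB = 6.6 V / 2^16 = 100.71 µV.
V_out = 0 + 59959 × 0.000100708 V = 6.03835 V.

6.0384 V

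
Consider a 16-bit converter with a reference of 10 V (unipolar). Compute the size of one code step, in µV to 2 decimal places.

152.59 µV

Full-scale span = 10 V.
LSB = 10 / 2^16 = 10 / 65536 = 0.000152588 V = 152.59 µV.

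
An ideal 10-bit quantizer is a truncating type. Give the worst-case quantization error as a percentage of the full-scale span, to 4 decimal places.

0.0977 %

Truncating → worst-case error = 1 LSB = V_FS/2^10, so 100/1024 = 0.0976562 % of full scale.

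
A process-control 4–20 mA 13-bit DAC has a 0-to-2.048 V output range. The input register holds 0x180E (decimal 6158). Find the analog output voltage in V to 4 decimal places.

1.5395 V

LSB = 2.048 V / 2^13 = 250.00 µV.
Code 0x180E = 6158 decimal.
V_out = 0 + 6158 × 0.00025 V = 1.5395 V.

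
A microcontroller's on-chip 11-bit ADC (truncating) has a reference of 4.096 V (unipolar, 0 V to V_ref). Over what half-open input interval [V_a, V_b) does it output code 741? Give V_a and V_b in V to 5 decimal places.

[1.48200 V, 1.48400 V)

LSB = 4.096/2^11 = 2.000 mV.
V_a = V_low + 741·LSB = 1.482 V; V_b = V_low + 742·LSB = 1.484 V.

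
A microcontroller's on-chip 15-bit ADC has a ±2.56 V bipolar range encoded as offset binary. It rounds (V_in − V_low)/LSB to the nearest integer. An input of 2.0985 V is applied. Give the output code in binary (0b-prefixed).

Full-scale span = 5.12 V; LSB = 5.12/2^15 = 156.25 µV.
(V_in − V_low)/LSB = (2.0985 − (−2.56)) / 0.00015625 = 29814.400.
round(29814.400) = 29814.
In binary (0b-prefixed): 0b111010001110110.

code 0b111010001110110 (decimal 29814)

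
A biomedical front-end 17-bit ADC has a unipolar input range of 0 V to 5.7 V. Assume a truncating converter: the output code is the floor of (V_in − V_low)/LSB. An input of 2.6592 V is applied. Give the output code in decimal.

code 61148

LSB = 5.7 V / 131072 = 43.49 µV.
(2.6592 − 0) / 4.34875e-05 = 61148.537 LSBs.
So the output code is 61148.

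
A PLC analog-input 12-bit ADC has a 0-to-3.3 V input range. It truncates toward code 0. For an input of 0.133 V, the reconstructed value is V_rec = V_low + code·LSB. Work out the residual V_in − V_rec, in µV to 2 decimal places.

65.43 µV

Step size: 3.3 V ÷ 2^12 = 0.806 mV.
(V_in − V_low)/LSB = (0.133 − 0)/0.000805664 = 165.0812 → code 165 (floor).
Code 165 maps back to 0 + 165×0.000805664 V = 0.13293457 V.
V_in − V_rec = 6.54297e-05 V = 65.43 µV.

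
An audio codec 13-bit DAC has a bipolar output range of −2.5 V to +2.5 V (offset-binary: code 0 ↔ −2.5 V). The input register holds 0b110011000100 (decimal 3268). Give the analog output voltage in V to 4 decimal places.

-0.5054 V

LSB = 5 V / 2^13 = 0.610 mV.
Code 0b110011000100 = 3268 decimal.
V_out = (−2.5) + 3268 × 0.000610352 V = -0.505371 V.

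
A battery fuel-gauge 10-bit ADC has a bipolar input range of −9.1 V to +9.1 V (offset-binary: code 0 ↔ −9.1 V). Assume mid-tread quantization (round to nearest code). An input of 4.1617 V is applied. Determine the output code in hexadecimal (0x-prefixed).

code 0x2EA (decimal 746)

LSB = 18.2 V / 1024 = 17.773 mV.
(V_in − V_low)/LSB = (4.1617 − (−9.1)) / 0.0177734 = 746.153.
Round → code 746.
In hexadecimal (0x-prefixed): 0x2EA.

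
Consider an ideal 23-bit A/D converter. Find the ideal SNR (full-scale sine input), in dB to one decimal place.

140.2 dB

SNR ≈ 6.02·N + 1.76 dB = 6.02·23 + 1.76 = 140.22 dB.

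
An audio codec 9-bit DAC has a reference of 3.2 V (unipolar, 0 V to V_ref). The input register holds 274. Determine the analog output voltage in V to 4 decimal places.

1.7125 V

LSB = 3.2 V / 2^9 = 6.250 mV.
V_out = 0 + 274 × 0.00625 V = 1.7125 V.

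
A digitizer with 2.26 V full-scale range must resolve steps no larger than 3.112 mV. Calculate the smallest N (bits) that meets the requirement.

10 bits

Number of steps required ≥ 2.26 V / 3.112 mV = 726.22.
Need 2^N ≥ 726.22; 2^9 = 512, 2^10 = 1024.
Minimum N = 10.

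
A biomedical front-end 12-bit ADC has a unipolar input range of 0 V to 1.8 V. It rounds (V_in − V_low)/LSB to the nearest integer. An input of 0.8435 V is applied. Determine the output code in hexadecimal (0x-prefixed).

LSB = 1.8 V / 4096 = 439.45 µV.
Input sits at 1919.431 steps above V_low.
Round → code 1919.
In hexadecimal (0x-prefixed): 0x77F.

code 0x77F (decimal 1919)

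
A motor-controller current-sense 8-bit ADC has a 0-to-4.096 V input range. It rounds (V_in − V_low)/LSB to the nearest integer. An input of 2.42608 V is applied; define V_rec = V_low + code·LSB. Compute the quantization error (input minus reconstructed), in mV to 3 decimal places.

-5.920 mV

LSB = 4.096/2^8 = 16.000 mV.
Scaled input = 151.6300 LSBs, so code = 152.
Code 152 maps back to 0 + 152×0.016 V = 2.432 V.
V_in − V_rec = -0.00592 V = -5.920 mV.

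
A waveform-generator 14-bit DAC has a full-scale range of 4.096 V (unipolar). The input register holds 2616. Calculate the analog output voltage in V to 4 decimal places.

0.6540 V

LSB = 4.096 V / 2^14 = 250.00 µV.
V_out = 0 + 2616 × 0.00025 V = 0.654 V.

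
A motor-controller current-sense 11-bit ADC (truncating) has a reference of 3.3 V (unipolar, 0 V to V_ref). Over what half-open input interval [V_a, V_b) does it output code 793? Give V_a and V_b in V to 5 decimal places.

[1.27778 V, 1.27939 V)

LSB = 3.3/2^11 = 1.611 mV.
V_a = V_low + 793·LSB = 1.27778 V; V_b = V_low + 794·LSB = 1.27939 V.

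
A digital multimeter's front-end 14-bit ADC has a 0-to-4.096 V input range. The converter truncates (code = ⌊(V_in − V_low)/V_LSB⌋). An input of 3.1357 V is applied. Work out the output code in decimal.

code 12542

With 16384 levels over 4.096 V, one step is 250.00 µV.
Input sits at 12542.800 steps above V_low.
⌊·⌋(12542.800) = 12542.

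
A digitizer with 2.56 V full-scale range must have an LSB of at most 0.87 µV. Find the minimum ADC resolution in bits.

22 bits

Number of steps required ≥ 2.56 V / 0.87 µV = 2942528.74.
Need 2^N ≥ 2942528.74; 2^21 = 2097152, 2^22 = 4194304.
Minimum N = 22.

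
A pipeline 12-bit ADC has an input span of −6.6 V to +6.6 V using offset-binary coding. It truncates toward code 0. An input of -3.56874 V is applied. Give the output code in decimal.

With 4096 levels over 13.2 V, one step is 3.223 mV.
(V_in − V_low)/LSB = (-3.56874 − (−6.6)) / 0.00322266 = 940.609.
⌊·⌋(940.609) = 940.

code 940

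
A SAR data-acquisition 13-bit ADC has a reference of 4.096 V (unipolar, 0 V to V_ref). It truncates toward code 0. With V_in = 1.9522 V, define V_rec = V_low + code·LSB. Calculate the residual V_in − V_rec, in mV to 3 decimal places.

One LSB is 4.096 V / 8192 = 0.500 mV.
(V_in − V_low)/LSB = (1.9522 − 0)/0.0005 = 3904.4000 → code 3904 (floor).
Reconstructed: 1.952 V.
V_in − V_rec = 0.0002 V = 0.200 mV.

0.200 mV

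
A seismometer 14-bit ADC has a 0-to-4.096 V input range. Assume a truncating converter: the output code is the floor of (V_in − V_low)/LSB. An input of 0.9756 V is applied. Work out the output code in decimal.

LSB = 4.096 V / 16384 = 250.00 µV.
Input sits at 3902.400 steps above V_low.
⌊·⌋(3902.400) = 3902.

code 3902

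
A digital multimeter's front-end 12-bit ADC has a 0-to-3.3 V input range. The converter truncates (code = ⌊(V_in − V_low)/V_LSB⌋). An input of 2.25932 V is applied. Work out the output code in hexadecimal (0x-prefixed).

Full-scale span = 3.3 V; LSB = 3.3/2^12 = 0.806 mV.
(2.25932 − 0) / 0.000805664 = 2804.295 LSBs.
⌊·⌋(2804.295) = 2804.
In hexadecimal (0x-prefixed): 0xAF4.

code 0xAF4 (decimal 2804)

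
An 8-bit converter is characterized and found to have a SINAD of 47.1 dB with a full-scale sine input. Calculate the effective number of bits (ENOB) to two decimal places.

ENOB = (SINAD − 1.76) / 6.02 = (47.1 − 1.76)/6.02 = 7.532.

7.53 bits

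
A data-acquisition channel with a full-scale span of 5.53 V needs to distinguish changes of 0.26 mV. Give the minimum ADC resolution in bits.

15 bits

Number of steps required ≥ 5.53 V / 0.26 mV = 21269.23.
Need 2^N ≥ 21269.23; 2^14 = 16384, 2^15 = 32768.
Minimum N = 15.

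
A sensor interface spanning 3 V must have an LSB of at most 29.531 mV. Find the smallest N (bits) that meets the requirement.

7 bits

Number of steps required ≥ 3 V / 29.531 mV = 101.59.
Need 2^N ≥ 101.59; 2^6 = 64, 2^7 = 128.
Minimum N = 7.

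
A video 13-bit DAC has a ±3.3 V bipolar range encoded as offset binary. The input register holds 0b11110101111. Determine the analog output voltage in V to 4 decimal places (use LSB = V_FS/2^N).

-1.7153 V

LSB = 6.6 V / 2^13 = 0.806 mV.
Code 0b11110101111 = 1967 decimal.
V_out = (−3.3) + 1967 × 0.000805664 V = -1.71526 V.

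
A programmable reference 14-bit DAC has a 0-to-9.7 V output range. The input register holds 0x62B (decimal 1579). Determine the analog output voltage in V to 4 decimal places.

LSB = 9.7 V / 2^14 = 0.592 mV.
Code 0x62B = 1579 decimal.
V_out = 0 + 1579 × 0.000592041 V = 0.934833 V.

0.9348 V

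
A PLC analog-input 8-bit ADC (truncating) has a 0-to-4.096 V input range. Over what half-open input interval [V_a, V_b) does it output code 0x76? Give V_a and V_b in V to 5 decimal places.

LSB = 4.096/2^8 = 16.000 mV.
Code 0x76 = 118 decimal.
V_a = V_low + 118·LSB = 1.888 V; V_b = V_low + 119·LSB = 1.904 V.

[1.88800 V, 1.90400 V)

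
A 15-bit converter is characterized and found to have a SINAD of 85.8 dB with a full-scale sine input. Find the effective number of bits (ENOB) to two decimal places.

ENOB = (SINAD − 1.76) / 6.02 = (85.8 − 1.76)/6.02 = 13.960.

13.96 bits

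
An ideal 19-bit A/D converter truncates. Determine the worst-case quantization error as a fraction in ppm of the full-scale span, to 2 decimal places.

Truncating → worst-case error = 1 LSB = V_FS/2^19, so 1e+06/524288 = 1.90735 ppm of full scale.

1.91 ppm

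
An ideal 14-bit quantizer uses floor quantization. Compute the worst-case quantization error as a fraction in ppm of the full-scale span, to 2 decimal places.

61.04 ppm

Truncating → worst-case error = 1 LSB = V_FS/2^14, so 1e+06/16384 = 61.0352 ppm of full scale.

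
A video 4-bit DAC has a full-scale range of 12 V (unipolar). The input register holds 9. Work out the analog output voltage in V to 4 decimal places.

6.7500 V

LSB = 12 V / 2^4 = 0.7500 V.
V_out = 0 + 9 × 0.75 V = 6.75 V.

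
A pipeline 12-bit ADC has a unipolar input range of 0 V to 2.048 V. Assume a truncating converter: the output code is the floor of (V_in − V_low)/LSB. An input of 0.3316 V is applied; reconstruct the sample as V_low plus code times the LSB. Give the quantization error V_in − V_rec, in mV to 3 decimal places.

Step size: 2.048 V ÷ 2^12 = 0.500 mV.
(V_in − V_low)/LSB = (0.3316 − 0)/0.0005 = 663.2000 → code 663 (floor).
V_rec = 0 + 663·0.0005 = 0.3315 V.
V_in − V_rec = 0.0001 V = 0.100 mV.

0.100 mV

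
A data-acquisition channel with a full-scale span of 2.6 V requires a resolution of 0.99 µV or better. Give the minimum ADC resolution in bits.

Number of steps required ≥ 2.6 V / 0.99 µV = 2626262.63.
Need 2^N ≥ 2626262.63; 2^21 = 2097152, 2^22 = 4194304.
Minimum N = 22.

22 bits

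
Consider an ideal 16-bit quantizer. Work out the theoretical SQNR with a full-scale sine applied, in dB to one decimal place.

SNR ≈ 6.02·N + 1.76 dB = 6.02·16 + 1.76 = 98.08 dB.

98.1 dB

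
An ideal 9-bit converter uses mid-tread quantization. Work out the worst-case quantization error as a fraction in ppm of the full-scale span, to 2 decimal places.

Rounding → worst-case error = ½ LSB = V_FS/2^10, so 1e+06/1024 = 976.562 ppm of full scale.

976.56 ppm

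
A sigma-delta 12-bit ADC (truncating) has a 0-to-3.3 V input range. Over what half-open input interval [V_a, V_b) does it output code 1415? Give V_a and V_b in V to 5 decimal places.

LSB = 3.3/2^12 = 0.806 mV.
V_a = V_low + 1415·LSB = 1.14001 V; V_b = V_low + 1416·LSB = 1.14082 V.

[1.14001 V, 1.14082 V)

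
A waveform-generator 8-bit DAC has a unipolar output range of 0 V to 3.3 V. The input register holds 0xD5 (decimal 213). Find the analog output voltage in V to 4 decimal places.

LSB = 3.3 V / 2^8 = 12.891 mV.
Code 0xD5 = 213 decimal.
V_out = 0 + 213 × 0.0128906 V = 2.7457 V.

2.7457 V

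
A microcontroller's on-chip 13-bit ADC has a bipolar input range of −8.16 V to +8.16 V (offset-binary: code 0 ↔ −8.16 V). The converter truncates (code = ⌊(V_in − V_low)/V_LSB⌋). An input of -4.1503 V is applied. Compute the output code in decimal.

code 2012

Full-scale span = 16.32 V; LSB = 16.32/2^13 = 1.992 mV.
Input sits at 2012.712 steps above V_low.
⌊·⌋(2012.712) = 2012.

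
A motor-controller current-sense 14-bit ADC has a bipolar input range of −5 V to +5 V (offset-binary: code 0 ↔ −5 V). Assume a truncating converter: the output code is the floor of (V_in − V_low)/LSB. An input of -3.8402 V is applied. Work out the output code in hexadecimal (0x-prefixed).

LSB = 10 V / 16384 = 0.610 mV.
(-3.8402 − (−5)) / 0.000610352 = 1900.216 LSBs.
⌊·⌋(1900.216) = 1900.
In hexadecimal (0x-prefixed): 0x76C.

code 0x76C (decimal 1900)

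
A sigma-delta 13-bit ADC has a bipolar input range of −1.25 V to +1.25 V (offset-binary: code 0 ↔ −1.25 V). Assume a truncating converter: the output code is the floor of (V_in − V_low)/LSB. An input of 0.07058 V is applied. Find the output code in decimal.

code 4327

With 8192 levels over 2.5 V, one step is 305.18 µV.
Input sits at 4327.277 steps above V_low.
Floor → code 4327.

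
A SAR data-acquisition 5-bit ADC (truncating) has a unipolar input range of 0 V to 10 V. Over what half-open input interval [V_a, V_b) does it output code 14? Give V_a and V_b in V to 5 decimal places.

[4.37500 V, 4.68750 V)

LSB = 10/2^5 = 312.500 mV.
V_a = V_low + 14·LSB = 4.375 V; V_b = V_low + 15·LSB = 4.6875 V.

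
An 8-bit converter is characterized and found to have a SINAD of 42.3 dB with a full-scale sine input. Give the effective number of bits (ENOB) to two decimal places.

ENOB = (SINAD − 1.76) / 6.02 = (42.3 − 1.76)/6.02 = 6.734.

6.73 bits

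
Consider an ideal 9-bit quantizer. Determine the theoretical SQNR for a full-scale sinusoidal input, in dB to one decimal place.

55.9 dB

SNR ≈ 6.02·N + 1.76 dB = 6.02·9 + 1.76 = 55.94 dB.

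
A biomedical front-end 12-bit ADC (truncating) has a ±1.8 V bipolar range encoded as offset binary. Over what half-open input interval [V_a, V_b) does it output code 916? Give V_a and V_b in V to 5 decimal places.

LSB = 3.6/2^12 = 0.879 mV.
V_a = V_low + 916·LSB = -0.994922 V; V_b = V_low + 917·LSB = -0.994043 V.

[-0.99492 V, -0.99404 V)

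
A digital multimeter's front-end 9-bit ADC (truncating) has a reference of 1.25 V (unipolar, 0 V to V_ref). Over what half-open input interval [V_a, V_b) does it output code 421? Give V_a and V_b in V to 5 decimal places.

LSB = 1.25/2^9 = 2.441 mV.
V_a = V_low + 421·LSB = 1.02783 V; V_b = V_low + 422·LSB = 1.03027 V.

[1.02783 V, 1.03027 V)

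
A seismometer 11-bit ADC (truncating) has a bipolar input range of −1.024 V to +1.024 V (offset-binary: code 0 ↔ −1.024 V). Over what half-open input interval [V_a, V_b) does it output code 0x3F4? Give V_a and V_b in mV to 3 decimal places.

LSB = 2.048/2^11 = 1.000 mV.
Code 0x3F4 = 1012 decimal.
V_a = V_low + 1012·LSB = -0.012 V; V_b = V_low + 1013·LSB = -0.011 V.

[-12.000 mV, -11.000 mV)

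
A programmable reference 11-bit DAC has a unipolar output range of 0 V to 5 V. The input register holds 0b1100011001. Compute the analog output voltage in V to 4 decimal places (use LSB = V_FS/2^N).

LSB = 5 V / 2^11 = 2.441 mV.
Code 0b1100011001 = 793 decimal.
V_out = 0 + 793 × 0.00244141 V = 1.93604 V.

1.9360 V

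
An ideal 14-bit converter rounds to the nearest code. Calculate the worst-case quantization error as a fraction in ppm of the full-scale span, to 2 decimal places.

Rounding → worst-case error = ½ LSB = V_FS/2^15, so 1e+06/32768 = 30.5176 ppm of full scale.

30.52 ppm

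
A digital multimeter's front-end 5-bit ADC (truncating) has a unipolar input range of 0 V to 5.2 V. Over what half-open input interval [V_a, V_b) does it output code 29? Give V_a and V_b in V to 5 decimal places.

LSB = 5.2/2^5 = 162.500 mV.
V_a = V_low + 29·LSB = 4.7125 V; V_b = V_low + 30·LSB = 4.875 V.

[4.71250 V, 4.87500 V)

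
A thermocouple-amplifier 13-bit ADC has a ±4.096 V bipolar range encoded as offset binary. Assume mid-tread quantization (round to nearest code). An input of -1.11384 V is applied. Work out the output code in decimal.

code 2982

With 8192 levels over 8.192 V, one step is 1.000 mV.
Input sits at 2982.160 steps above V_low.
round(2982.160) = 2982.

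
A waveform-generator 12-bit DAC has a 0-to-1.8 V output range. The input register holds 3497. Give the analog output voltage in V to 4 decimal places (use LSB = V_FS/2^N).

LSB = 1.8 V / 2^12 = 439.45 µV.
V_out = 0 + 3497 × 0.000439453 V = 1.53677 V.

1.5368 V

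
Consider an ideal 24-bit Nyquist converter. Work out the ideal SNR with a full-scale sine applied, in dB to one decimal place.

SNR ≈ 6.02·N + 1.76 dB = 6.02·24 + 1.76 = 146.24 dB.

146.2 dB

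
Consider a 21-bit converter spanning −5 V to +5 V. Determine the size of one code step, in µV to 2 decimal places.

Full-scale span = 10 V.
LSB = 10 / 2^21 = 10 / 2097152 = 4.76837e-06 V = 4.77 µV.

4.77 µV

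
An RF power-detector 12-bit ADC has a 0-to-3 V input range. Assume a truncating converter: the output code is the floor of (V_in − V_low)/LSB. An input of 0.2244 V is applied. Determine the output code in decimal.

code 306

With 4096 levels over 3 V, one step is 0.732 mV.
Input sits at 306.381 steps above V_low.
⌊·⌋(306.381) = 306.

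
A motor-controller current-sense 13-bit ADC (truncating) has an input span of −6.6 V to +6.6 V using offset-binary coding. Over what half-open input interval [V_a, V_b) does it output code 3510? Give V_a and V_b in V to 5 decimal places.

LSB = 13.2/2^13 = 1.611 mV.
V_a = V_low + 3510·LSB = -0.944238 V; V_b = V_low + 3511·LSB = -0.942627 V.

[-0.94424 V, -0.94263 V)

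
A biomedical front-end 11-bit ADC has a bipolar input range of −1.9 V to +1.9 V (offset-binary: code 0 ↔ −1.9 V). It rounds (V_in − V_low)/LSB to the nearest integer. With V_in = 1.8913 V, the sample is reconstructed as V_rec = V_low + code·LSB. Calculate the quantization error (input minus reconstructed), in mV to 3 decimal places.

LSB = 3.8/2^11 = 1.855 mV.
(1.8913 − (−1.9))/0.00185547 = 2043.3112; round gives code 2043.
Reconstructed: 1.8907227 V.
Difference: 0.000577344 V → 0.577 mV.

0.577 mV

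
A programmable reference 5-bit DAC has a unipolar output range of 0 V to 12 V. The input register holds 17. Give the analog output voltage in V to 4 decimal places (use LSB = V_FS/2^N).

6.3750 V

LSB = 12 V / 2^5 = 375.000 mV.
V_out = 0 + 17 × 0.375 V = 6.375 V.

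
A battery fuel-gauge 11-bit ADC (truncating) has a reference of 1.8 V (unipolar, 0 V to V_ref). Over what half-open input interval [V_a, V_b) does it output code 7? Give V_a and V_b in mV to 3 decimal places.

LSB = 1.8/2^11 = 0.879 mV.
V_a = V_low + 7·LSB = 0.00615234 V; V_b = V_low + 8·LSB = 0.00703125 V.

[6.152 mV, 7.031 mV)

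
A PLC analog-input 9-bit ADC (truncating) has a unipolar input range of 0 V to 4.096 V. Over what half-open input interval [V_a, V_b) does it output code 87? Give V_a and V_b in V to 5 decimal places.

[0.69600 V, 0.70400 V)

LSB = 4.096/2^9 = 8.000 mV.
V_a = V_low + 87·LSB = 0.696 V; V_b = V_low + 88·LSB = 0.704 V.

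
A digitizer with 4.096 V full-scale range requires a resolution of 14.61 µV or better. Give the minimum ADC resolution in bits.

Number of steps required ≥ 4.096 V / 14.61 µV = 280355.92.
Need 2^N ≥ 280355.92; 2^18 = 262144, 2^19 = 524288.
Minimum N = 19.

19 bits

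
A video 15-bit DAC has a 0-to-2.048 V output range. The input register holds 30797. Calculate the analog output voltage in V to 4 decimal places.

1.9248 V

LSB = 2.048 V / 2^15 = 62.50 µV.
V_out = 0 + 30797 × 6.25e-05 V = 1.92481 V.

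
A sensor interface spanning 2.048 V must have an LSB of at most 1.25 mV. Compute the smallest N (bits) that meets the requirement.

Number of steps required ≥ 2.048 V / 1.25 mV = 1638.40.
Need 2^N ≥ 1638.40; 2^10 = 1024, 2^11 = 2048.
Minimum N = 11.

11 bits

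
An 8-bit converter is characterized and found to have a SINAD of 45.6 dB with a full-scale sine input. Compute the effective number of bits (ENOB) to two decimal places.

ENOB = (SINAD − 1.76) / 6.02 = (45.6 − 1.76)/6.02 = 7.282.

7.28 bits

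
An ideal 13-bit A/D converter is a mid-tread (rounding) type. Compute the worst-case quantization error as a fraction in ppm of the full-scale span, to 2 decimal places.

61.04 ppm

Rounding → worst-case error = ½ LSB = V_FS/2^14, so 1e+06/16384 = 61.0352 ppm of full scale.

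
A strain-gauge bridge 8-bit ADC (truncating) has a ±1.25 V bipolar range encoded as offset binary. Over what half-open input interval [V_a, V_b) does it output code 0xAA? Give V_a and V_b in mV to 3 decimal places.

[410.156 mV, 419.922 mV)

LSB = 2.5/2^8 = 9.766 mV.
Code 0xAA = 170 decimal.
V_a = V_low + 170·LSB = 0.410156 V; V_b = V_low + 171·LSB = 0.419922 V.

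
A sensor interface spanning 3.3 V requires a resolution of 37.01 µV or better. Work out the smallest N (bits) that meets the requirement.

Number of steps required ≥ 3.3 V / 37.01 µV = 89165.09.
Need 2^N ≥ 89165.09; 2^16 = 65536, 2^17 = 131072.
Minimum N = 17.

17 bits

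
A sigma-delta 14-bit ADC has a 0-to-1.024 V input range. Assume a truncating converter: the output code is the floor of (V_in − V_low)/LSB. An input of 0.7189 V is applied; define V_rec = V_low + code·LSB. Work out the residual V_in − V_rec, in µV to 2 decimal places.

Step size: 1.024 V ÷ 2^14 = 62.50 µV.
Scaled input = 11502.4000 LSBs, so code = 11502.
V_rec = 0 + 11502·6.25e-05 = 0.718875 V.
V_in − V_rec = 2.5e-05 V = 25.00 µV.

25.00 µV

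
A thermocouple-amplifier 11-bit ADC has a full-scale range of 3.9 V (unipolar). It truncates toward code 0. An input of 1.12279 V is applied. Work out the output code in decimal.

With 2048 levels over 3.9 V, one step is 1.904 mV.
(V_in − V_low)/LSB = (1.12279 − 0) / 0.0019043 = 589.609.
⌊·⌋(589.609) = 589.

code 589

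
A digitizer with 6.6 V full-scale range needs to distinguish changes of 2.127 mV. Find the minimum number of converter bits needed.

Number of steps required ≥ 6.6 V / 2.127 mV = 3102.96.
Need 2^N ≥ 3102.96; 2^11 = 2048, 2^12 = 4096.
Minimum N = 12.

12 bits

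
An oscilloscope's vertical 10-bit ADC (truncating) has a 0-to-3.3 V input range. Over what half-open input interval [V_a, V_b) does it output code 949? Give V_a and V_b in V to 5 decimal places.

[3.05830 V, 3.06152 V)

LSB = 3.3/2^10 = 3.223 mV.
V_a = V_low + 949·LSB = 3.0583 V; V_b = V_low + 950·LSB = 3.06152 V.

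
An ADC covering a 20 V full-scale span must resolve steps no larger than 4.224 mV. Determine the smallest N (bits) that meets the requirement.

Number of steps required ≥ 20 V / 4.224 mV = 4734.85.
Need 2^N ≥ 4734.85; 2^12 = 4096, 2^13 = 8192.
Minimum N = 13.

13 bits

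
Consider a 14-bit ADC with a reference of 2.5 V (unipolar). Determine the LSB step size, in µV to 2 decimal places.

152.59 µV

Full-scale span = 2.5 V.
LSB = 2.5 / 2^14 = 2.5 / 16384 = 0.000152588 V = 152.59 µV.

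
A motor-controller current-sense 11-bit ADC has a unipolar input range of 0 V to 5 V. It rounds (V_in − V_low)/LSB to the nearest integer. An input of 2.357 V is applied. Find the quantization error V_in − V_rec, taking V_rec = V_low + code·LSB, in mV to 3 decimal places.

1.043 mV

One LSB is 5 V / 2048 = 2.441 mV.
Scaled input = 965.4272 LSBs, so code = 965.
Code 965 maps back to 0 + 965×0.00244141 V = 2.355957 V.
V_in − V_rec = 0.00104297 V = 1.043 mV.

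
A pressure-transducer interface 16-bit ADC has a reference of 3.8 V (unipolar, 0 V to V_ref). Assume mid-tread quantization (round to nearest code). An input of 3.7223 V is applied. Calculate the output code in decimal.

With 65536 levels over 3.8 V, one step is 57.98 µV.
(3.7223 − 0) / 5.79834e-05 = 64195.961 LSBs.
Round → code 64196.

code 64196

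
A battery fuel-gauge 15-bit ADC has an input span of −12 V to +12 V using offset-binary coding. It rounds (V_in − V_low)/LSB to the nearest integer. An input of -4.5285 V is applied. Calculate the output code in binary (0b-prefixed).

Full-scale span = 24 V; LSB = 24/2^15 = 0.732 mV.
(V_in − V_low)/LSB = (-4.5285 − (−12)) / 0.000732422 = 10201.088.
round(10201.088) = 10201.
In binary (0b-prefixed): 0b10011111011001.

code 0b10011111011001 (decimal 10201)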